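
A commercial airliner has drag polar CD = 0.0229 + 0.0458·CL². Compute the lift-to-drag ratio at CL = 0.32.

CD = 0.0229 + 0.0458 × 0.32² = 0.02759
L/D = CL/CD = 0.32 / 0.02759 = 11.6

L/D = 11.6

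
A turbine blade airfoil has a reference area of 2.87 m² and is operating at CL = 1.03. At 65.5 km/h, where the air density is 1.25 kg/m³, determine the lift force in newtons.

L = 612 N

Convert speed: v = 65.5 km/h ÷ 3.6 = 18.19 m/s.
L = ½ρv²S·CL = ½ × 1.25 × 18.19² × 2.87 × 1.03 = 612 N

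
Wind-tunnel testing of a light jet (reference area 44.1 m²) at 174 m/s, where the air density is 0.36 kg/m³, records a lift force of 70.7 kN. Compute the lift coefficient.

From L = ½ρv²S·CL, rearranging gives CL = 2L/(ρv²S).
CL = 2 × 70700 / (0.36 × 174² × 44.1) = 0.294

CL = 0.294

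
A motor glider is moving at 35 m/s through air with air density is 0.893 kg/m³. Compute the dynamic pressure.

q = 547 Pa

q = ½ρv² = ½ × 0.893 × 35² = 547 Pa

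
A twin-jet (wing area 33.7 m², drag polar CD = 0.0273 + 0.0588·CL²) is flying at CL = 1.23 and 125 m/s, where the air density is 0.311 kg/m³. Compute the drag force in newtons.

CD = 0.0273 + 0.0588 × 1.23² = 0.1163
D = ½ρv²S·CD = ½ × 0.311 × 125² × 33.7 × 0.1163 = 9520 N

D = 9520 N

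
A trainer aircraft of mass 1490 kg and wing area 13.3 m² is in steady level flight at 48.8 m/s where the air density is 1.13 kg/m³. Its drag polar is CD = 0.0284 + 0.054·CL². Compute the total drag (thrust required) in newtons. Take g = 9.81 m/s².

Weight W = mg = 1490 × 9.81 = 14617 N; in level flight L = W.
Dynamic pressure q = 0.5 × 1.13 × 48.8² = 1346 Pa.
CL = 2W/(ρv²S) = 2×14617/(1.13×48.8²×13.3) = 0.8168.
CD = 0.0284 + 0.054 × 0.8168² = 0.06443.
D = q·S·CD = 1346 × 13.3 × 0.06443 = 1153 N

D = 1150 N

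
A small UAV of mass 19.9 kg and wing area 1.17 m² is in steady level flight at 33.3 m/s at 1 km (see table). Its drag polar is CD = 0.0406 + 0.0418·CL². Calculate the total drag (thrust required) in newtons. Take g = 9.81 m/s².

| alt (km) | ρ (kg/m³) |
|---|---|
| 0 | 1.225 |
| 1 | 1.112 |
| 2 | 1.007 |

D = 31.5 N

At 1 km, from the table: ρ = 1.112 kg/m³.
In steady level flight, lift balances weight: W = mg = 19.9 × 9.81 = 195.22 N.
q = ½ρv² = ½ × 1.112 × 33.3² = 616.5 Pa.
CL = W/(q·S) = 195.22 / (616.5 × 1.17) = 0.2706.
CD = 0.0406 + 0.0418 × 0.2706² = 0.04366.
D = q·S·CD = 616.5 × 1.17 × 0.04366 = 31.5 N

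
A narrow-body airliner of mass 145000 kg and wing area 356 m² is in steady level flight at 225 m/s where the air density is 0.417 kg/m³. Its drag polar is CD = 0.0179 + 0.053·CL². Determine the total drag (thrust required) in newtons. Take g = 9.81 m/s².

D = 95800 N

Weight W = mg = 145000 × 9.81 = 1.4224×10^6 N; in level flight L = W.
Dynamic pressure q = 0.5 × 0.417 × 225² = 10560 Pa.
CL = 2W/(ρv²S) = 2×1.4224×10^6/(0.417×225²×356) = 0.3785.
CD = 0.0179 + 0.053 × 0.3785² = 0.02549.
D = q·S·CD = 10560 × 356 × 0.02549 = 95800 N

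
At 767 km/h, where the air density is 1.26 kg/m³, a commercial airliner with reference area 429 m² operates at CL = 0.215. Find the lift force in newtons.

Convert speed: v = 767 km/h ÷ 3.6 = 213.1 m/s.
L = ½ρv²S·CL = ½ × 1.26 × 213.1² × 429 × 0.215 = 2.64×10^6 N ≈ 2640 kN

L = 2.64×10^6 N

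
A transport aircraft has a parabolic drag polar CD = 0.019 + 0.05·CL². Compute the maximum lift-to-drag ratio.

For CD = CD0 + K·CL², (L/D)max occurs at CL* = √(CD0/K) and equals 1/(2√(K·CD0)).
(L/D)max = 1/(2√(0.05 × 0.019)) = 1/(2 × 0.03082) = 16.2

(L/D)max = 16.2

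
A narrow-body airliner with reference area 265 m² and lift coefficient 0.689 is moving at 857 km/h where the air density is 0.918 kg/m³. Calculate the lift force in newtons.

L = 4.75×10^6 N

Convert speed: v = 857 km/h ÷ 3.6 = 238.1 m/s.
Dynamic pressure q = ½ρv² = ½ × 0.918 × 238.1² = 26010 Pa.
L = q·S·CL = 26010 × 265 × 0.689 = 4.75×10^6 N ≈ 4750 kN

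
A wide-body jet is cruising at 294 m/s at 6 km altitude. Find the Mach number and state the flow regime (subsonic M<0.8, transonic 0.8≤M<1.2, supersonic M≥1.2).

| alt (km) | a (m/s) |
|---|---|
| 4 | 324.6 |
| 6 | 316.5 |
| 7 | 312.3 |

At 6 km, from the table: a = 316.5 m/s.
M = v/a = 294 / 316.5 = 0.929
M = 0.929 → transonic.

M = 0.929 (transonic)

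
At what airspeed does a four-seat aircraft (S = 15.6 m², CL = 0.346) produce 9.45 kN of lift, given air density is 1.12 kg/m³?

L = ½ρv²S·CL ⇒ v = √(2L/(ρ·S·CL))
v = √(2 × 9450 / (1.12 × 15.6 × 0.346)) = √3126 = 55.9 m/s

v = 55.9 m/s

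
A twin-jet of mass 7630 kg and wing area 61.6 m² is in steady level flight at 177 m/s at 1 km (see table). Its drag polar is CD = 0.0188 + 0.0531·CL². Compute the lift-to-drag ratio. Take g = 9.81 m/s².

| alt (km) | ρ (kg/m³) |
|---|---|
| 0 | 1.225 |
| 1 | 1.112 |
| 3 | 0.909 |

L/D = 3.66

At 1 km, from the table: ρ = 1.112 kg/m³.
Weight W = mg = 7630 × 9.81 = 74850 N; in level flight L = W.
Dynamic pressure q = 0.5 × 1.112 × 177² = 17420 Pa.
CL = 2W/(ρv²S) = 2×74850/(1.112×177²×61.6) = 0.06976.
CD = 0.0188 + 0.0531 × 0.06976² = 0.01906.
L/D = CL/CD = 0.06976 / 0.01906 = 3.66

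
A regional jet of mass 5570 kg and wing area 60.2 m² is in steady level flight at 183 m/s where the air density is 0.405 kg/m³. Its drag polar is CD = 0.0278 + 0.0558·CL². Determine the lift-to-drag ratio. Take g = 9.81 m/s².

L/D = 4.65

In steady level flight, lift balances weight: W = mg = 5570 × 9.81 = 54642 N.
q = ½ρv² = ½ × 0.405 × 183² = 6782 Pa.
CL = 2W/(ρv²S) = 2×54642/(0.405×183²×60.2) = 0.1338.
CD = 0.0278 + 0.0558 × 0.1338² = 0.0288.
L/D = CL/CD = 0.1338 / 0.0288 = 4.65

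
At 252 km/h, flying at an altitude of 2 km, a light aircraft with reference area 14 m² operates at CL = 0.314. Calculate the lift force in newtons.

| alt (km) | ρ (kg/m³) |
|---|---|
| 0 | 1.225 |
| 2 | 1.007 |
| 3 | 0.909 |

At 2 km, from the table: ρ = 1.007 kg/m³.
Convert speed: v = 252 km/h ÷ 3.6 = 70 m/s.
L = ½ρv²S·CL = ½ × 1.007 × 70² × 14 × 0.314 = 10800 N ≈ 10.8 kN

L = 10800 N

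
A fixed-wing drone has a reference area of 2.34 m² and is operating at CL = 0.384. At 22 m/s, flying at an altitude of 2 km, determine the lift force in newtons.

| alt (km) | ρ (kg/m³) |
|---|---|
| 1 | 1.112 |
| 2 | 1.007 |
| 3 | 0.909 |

L = 219 N

At 2 km, from the table: ρ = 1.007 kg/m³.
Dynamic pressure q = ½ρv² = ½ × 1.007 × 22² = 243.7 Pa.
L = q·S·CL = 243.7 × 2.34 × 0.384 = 219 N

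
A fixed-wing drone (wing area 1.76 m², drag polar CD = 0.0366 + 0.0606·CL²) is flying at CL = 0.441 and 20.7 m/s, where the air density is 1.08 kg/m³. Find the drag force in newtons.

D = 19.7 N

CD = 0.0366 + 0.0606 × 0.441² = 0.04839
D = ½ρv²S·CD = ½ × 1.08 × 20.7² × 1.76 × 0.04839 = 19.7 N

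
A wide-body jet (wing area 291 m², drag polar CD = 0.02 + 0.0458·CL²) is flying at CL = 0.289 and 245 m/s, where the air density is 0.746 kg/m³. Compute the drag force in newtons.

CD = 0.02 + 0.0458 × 0.289² = 0.02383
D = ½ρv²S·CD = ½ × 0.746 × 245² × 291 × 0.02383 = 1.55×10^5 N

D = 1.55×10^5 N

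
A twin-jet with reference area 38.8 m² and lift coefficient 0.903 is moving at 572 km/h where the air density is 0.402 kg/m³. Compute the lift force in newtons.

Convert speed: v = 572 km/h ÷ 3.6 = 158.9 m/s.
Dynamic pressure q = ½ρv² = ½ × 0.402 × 158.9² = 5074 Pa.
L = q·S·CL = 5074 × 38.8 × 0.903 = 1.78×10^5 N ≈ 178 kN

L = 1.78×10^5 N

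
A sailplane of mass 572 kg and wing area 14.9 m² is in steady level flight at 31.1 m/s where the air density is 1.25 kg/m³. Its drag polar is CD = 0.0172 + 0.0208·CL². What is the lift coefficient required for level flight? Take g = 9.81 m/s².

In steady level flight, lift balances weight: W = mg = 572 × 9.81 = 5611.3 N.
Dynamic pressure q = 0.5 × 1.25 × 31.1² = 604.5 Pa.
CL = W/(q·S) = 5611.3 / (604.5 × 14.9) = 0.623.

CL = 0.623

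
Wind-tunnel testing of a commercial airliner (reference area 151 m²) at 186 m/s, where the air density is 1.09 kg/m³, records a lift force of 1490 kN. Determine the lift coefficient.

From L = ½ρv²S·CL, rearranging gives CL = 2L/(ρv²S).
CL = 2 × 1.49×10^6 / (1.09 × 186² × 151) = 0.523

CL = 0.523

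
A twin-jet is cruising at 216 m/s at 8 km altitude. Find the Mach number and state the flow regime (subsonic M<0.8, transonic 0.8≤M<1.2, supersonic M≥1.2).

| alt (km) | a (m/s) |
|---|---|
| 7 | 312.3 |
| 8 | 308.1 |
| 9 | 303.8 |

At 8 km, from the table: a = 308.1 m/s.
M = v/a = 216 / 308.1 = 0.701
M = 0.701 → subsonic.

M = 0.701 (subsonic)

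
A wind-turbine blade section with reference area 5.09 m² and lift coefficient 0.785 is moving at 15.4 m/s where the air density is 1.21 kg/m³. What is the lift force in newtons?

L = 573 N

L = ½ρv²S·CL = ½ × 1.21 × 15.4² × 5.09 × 0.785 = 573 N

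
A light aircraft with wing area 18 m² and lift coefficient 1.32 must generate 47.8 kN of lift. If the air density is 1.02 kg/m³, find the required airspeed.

v = 62.8 m/s

L = ½ρv²S·CL ⇒ v = √(2L/(ρ·S·CL))
v = √(2 × 47800 / (1.02 × 18 × 1.32)) = √3945 = 62.8 m/s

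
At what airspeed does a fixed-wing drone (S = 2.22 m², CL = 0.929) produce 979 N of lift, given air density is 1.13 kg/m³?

L = ½ρv²S·CL ⇒ v = √(2L/(ρ·S·CL))
v = √(2 × 979 / (1.13 × 2.22 × 0.929)) = √840.2 = 29 m/s

v = 29 m/s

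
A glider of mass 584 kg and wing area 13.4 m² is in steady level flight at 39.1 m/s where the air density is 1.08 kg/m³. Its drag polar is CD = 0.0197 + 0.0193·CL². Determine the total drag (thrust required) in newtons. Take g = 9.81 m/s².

Weight W = mg = 584 × 9.81 = 5729 N; in level flight L = W.
q = ½ρv² = ½ × 1.08 × 39.1² = 825.6 Pa.
CL = W/(q·S) = 5729 / (825.6 × 13.4) = 0.5179.
CD = 0.0197 + 0.0193 × 0.5179² = 0.02488.
D = q·S·CD = 825.6 × 13.4 × 0.02488 = 275.2 N

D = 275 N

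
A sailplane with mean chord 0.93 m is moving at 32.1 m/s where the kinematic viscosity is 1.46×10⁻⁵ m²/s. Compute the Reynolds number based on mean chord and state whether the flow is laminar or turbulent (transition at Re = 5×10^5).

Re = v·c/ν = 32.1 × 0.93 / (1.46×10⁻⁵) = 2.04×10^6
Since 2.04×10^6 > 5×10^5, the flow is turbulent.

Re = 2.04×10^6 (turbulent)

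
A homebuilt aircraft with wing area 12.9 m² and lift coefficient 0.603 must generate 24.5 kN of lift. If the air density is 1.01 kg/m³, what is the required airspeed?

L = ½ρv²S·CL ⇒ v = √(2L/(ρ·S·CL))
v = √(2 × 24500 / (1.01 × 12.9 × 0.603)) = √6237 = 79 m/s

v = 79 m/s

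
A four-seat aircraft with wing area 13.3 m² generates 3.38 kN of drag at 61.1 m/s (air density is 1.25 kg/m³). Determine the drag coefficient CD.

From D = ½ρv²S·CD, rearranging gives CD = 2D/(ρv²S).
CD = 2 × 3380 / (1.25 × 61.1² × 13.3) = 0.109

CD = 0.109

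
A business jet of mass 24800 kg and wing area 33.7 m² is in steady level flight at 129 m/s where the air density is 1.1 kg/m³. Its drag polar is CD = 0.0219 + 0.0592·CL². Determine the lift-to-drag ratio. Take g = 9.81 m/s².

Level flight ⇒ L = W = m·g = 24800 × 9.81 = 2.4329×10^5 N.
Dynamic pressure q = 0.5 × 1.1 × 129² = 9153 Pa.
CL = W/(q·S) = 2.4329×10^5 / (9153 × 33.7) = 0.7888.
CD = 0.0219 + 0.0592 × 0.7888² = 0.05873.
L/D = CL/CD = 0.7888 / 0.05873 = 13.4

L/D = 13.4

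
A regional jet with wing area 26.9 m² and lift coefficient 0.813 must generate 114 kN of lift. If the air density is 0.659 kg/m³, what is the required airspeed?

v = 126 m/s

L = ½ρv²S·CL ⇒ v = √(2L/(ρ·S·CL))
v = √(2 × 1.14×10^5 / (0.659 × 26.9 × 0.813)) = √15820 = 126 m/s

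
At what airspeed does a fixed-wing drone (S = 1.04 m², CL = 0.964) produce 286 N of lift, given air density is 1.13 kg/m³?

v = 22.5 m/s

L = ½ρv²S·CL ⇒ v = √(2L/(ρ·S·CL))
v = √(2 × 286 / (1.13 × 1.04 × 0.964)) = √504.9 = 22.5 m/s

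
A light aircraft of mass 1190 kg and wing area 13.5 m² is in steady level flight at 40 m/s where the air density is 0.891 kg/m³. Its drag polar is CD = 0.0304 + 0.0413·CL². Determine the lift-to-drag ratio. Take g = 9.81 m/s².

Weight W = mg = 1190 × 9.81 = 11674 N; in level flight L = W.
q = ½ρv² = ½ × 0.891 × 40² = 712.8 Pa.
CL = W/(q·S) = 11674 / (712.8 × 13.5) = 1.213.
CD = 0.0304 + 0.0413 × 1.213² = 0.09118.
L/D = CL/CD = 1.213 / 0.09118 = 13.3

L/D = 13.3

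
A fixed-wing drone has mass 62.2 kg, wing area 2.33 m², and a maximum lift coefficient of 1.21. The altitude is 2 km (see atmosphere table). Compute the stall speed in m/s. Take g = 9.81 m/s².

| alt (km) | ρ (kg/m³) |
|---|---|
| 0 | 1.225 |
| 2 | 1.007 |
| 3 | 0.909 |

V_stall = 20.7 m/s

At 2 km, from the table: ρ = 1.007 kg/m³.
Stall occurs when L = W at CL,max. W = mg = 62.2 × 9.81 = 610.2 N.
V_stall = √(2W/(ρ·S·CL,max)) = √(2 × 610.2 / (1.007 × 2.33 × 1.21))
V_stall = √429.9 = 20.7 m/s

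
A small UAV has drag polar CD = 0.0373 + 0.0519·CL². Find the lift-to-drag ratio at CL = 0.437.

CD = 0.0373 + 0.0519 × 0.437² = 0.04721
L/D = CL/CD = 0.437 / 0.04721 = 9.26

L/D = 9.26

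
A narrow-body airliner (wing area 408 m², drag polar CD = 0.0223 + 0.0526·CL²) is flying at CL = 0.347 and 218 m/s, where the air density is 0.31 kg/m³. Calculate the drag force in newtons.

CD = 0.0223 + 0.0526 × 0.347² = 0.02863
D = ½ρv²S·CD = ½ × 0.31 × 218² × 408 × 0.02863 = 86100 N

D = 86100 N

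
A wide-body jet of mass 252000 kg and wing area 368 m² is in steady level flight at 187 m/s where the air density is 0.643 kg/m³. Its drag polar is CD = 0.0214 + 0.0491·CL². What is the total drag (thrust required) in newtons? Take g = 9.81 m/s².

In steady level flight, lift balances weight: W = mg = 252000 × 9.81 = 2.4721×10^6 N.
Dynamic pressure q = 0.5 × 0.643 × 187² = 11240 Pa.
Required CL = L/(qS) = 2.4721×10^6/(11240·368) = 0.5975.
CD = 0.0214 + 0.0491 × 0.5975² = 0.03893.
D = q·S·CD = 11240 × 368 × 0.03893 = 1.611×10^5 N

D = 1.61×10^5 N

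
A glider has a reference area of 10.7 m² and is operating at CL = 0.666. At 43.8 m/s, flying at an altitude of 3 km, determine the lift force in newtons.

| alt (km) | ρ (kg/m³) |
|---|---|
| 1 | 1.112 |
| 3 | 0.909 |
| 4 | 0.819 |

L = 6210 N

At 3 km, from the table: ρ = 0.909 kg/m³.
Dynamic pressure q = ½ρv² = ½ × 0.909 × 43.8² = 871.9 Pa.
L = q·S·CL = 871.9 × 10.7 × 0.666 = 6210 N ≈ 6.21 kN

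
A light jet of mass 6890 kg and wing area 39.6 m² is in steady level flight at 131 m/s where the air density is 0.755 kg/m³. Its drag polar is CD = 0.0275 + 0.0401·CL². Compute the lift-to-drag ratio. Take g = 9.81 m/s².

In steady level flight, lift balances weight: W = mg = 6890 × 9.81 = 67591 N.
q = ½ρv² = ½ × 0.755 × 131² = 6478 Pa.
CL = 2W/(ρv²S) = 2×67591/(0.755×131²×39.6) = 0.2635.
CD = 0.0275 + 0.0401 × 0.2635² = 0.03028.
L/D = CL/CD = 0.2635 / 0.03028 = 8.7

L/D = 8.7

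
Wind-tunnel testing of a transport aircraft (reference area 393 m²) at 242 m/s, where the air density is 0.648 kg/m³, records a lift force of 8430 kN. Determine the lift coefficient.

CL = 1.13

From L = ½ρv²S·CL, rearranging gives CL = 2L/(ρv²S).
CL = 2 × 8.43×10^6 / (0.648 × 242² × 393) = 1.13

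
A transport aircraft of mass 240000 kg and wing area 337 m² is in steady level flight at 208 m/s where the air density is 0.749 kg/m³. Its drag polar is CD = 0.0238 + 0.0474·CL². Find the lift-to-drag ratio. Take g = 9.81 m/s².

L/D = 13.2

In steady level flight, lift balances weight: W = mg = 240000 × 9.81 = 2.3544×10^6 N.
q = ½ρv² = ½ × 0.749 × 208² = 16200 Pa.
CL = 2W/(ρv²S) = 2×2.3544×10^6/(0.749×208²×337) = 0.4312.
CD = 0.0238 + 0.0474 × 0.4312² = 0.03261.
L/D = CL/CD = 0.4312 / 0.03261 = 13.2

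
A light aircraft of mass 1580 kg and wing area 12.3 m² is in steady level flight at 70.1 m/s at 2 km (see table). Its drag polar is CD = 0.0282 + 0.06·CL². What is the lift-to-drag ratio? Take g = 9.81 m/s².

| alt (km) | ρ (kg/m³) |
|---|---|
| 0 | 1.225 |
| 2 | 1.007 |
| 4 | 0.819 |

At 2 km, from the table: ρ = 1.007 kg/m³.
Level flight ⇒ L = W = m·g = 1580 × 9.81 = 15500 N.
q = ½ρv² = ½ × 1.007 × 70.1² = 2474 Pa.
Required CL = L/(qS) = 15500/(2474·12.3) = 0.5093.
CD = 0.0282 + 0.06 × 0.5093² = 0.04376.
L/D = CL/CD = 0.5093 / 0.04376 = 11.6

L/D = 11.6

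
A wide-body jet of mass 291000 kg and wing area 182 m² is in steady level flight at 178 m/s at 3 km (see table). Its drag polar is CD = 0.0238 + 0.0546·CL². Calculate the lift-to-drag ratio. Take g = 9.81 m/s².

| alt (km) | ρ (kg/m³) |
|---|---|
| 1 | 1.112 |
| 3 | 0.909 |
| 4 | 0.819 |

L/D = 12.3

At 3 km, from the table: ρ = 0.909 kg/m³.
In steady level flight, lift balances weight: W = mg = 291000 × 9.81 = 2.8547×10^6 N.
q = ½ρv² = ½ × 0.909 × 178² = 14400 Pa.
CL = W/(q·S) = 2.8547×10^6 / (14400 × 182) = 1.089.
CD = 0.0238 + 0.0546 × 1.089² = 0.08858.
L/D = CL/CD = 1.089 / 0.08858 = 12.3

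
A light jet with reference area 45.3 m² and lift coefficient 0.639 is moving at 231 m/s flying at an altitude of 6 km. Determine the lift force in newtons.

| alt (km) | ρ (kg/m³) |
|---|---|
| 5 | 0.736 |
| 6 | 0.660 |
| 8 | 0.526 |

L = 5.1×10^5 N

At 6 km, from the table: ρ = 0.660 kg/m³.
Dynamic pressure q = ½ρv² = ½ × 0.66 × 231² = 17610 Pa.
L = q·S·CL = 17610 × 45.3 × 0.639 = 5.1×10^5 N ≈ 510 kN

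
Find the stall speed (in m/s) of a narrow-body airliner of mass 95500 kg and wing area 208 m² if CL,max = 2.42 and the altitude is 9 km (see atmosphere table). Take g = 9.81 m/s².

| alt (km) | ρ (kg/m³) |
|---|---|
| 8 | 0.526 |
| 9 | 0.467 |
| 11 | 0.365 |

At 9 km, from the table: ρ = 0.467 kg/m³.
Weight W = mg = 95500 × 9.81 = 9.369×10^5 N.
From L = ½ρV²S·CL,max = W: V_stall = √(2W/(ρSCL,max)) = √(2·9.369×10^5/(0.467·208·2.42))
V_stall = √7971 = 89.3 m/s

V_stall = 89.3 m/s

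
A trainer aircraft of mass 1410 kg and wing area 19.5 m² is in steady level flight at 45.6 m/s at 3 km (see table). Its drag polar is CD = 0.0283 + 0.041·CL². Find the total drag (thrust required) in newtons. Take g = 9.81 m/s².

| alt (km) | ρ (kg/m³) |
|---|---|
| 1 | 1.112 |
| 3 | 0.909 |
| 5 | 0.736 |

At 3 km, from the table: ρ = 0.909 kg/m³.
Level flight ⇒ L = W = m·g = 1410 × 9.81 = 13832 N.
q = ½ρv² = ½ × 0.909 × 45.6² = 945.1 Pa.
Required CL = L/(qS) = 13832/(945.1·19.5) = 0.7506.
CD = 0.0283 + 0.041 × 0.7506² = 0.0514.
D = q·S·CD = 945.1 × 19.5 × 0.0514 = 947.2 N

D = 947 N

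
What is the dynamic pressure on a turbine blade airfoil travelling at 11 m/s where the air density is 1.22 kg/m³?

q = 73.8 Pa

q = ½ρv² = ½ × 1.22 × 11² = 73.8 Pa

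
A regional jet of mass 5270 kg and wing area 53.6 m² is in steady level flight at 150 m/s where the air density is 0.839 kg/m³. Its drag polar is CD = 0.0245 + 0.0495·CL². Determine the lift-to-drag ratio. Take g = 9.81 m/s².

Weight W = mg = 5270 × 9.81 = 51699 N; in level flight L = W.
q = ½ρv² = ½ × 0.839 × 150² = 9439 Pa.
CL = W/(q·S) = 51699 / (9439 × 53.6) = 0.1022.
CD = 0.0245 + 0.0495 × 0.1022² = 0.02502.
L/D = CL/CD = 0.1022 / 0.02502 = 4.08

L/D = 4.08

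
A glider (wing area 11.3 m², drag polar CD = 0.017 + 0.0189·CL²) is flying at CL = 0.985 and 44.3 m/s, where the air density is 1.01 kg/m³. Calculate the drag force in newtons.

D = 396 N

CD = 0.017 + 0.0189 × 0.985² = 0.03534
D = ½ρv²S·CD = ½ × 1.01 × 44.3² × 11.3 × 0.03534 = 396 N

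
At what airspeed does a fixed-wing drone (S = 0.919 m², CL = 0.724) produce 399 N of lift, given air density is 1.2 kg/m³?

L = ½ρv²S·CL ⇒ v = √(2L/(ρ·S·CL))
v = √(2 × 399 / (1.2 × 0.919 × 0.724)) = √999.5 = 31.6 m/s

v = 31.6 m/s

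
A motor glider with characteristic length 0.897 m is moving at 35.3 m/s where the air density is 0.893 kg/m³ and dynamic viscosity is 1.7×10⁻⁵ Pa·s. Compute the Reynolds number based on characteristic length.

Re = 1.66×10^6

Re = ρ·v·c/μ = 0.893 × 35.3 × 0.897 / (1.7×10⁻⁵) = 1.66×10^6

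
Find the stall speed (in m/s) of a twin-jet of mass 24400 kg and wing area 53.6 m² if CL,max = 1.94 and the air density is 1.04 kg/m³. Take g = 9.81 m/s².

Stall occurs when L = W at CL,max. W = mg = 24400 × 9.81 = 2.394×10^5 N.
From L = ½ρV²S·CL,max = W: V_stall = √(2W/(ρSCL,max)) = √(2·2.394×10^5/(1.04·53.6·1.94))
V_stall = √4427 = 66.5 m/s

V_stall = 66.5 m/s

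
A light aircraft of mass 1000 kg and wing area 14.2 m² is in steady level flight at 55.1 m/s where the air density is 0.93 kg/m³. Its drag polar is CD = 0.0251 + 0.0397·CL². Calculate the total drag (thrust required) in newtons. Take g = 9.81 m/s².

In steady level flight, lift balances weight: W = mg = 1000 × 9.81 = 9810 N.
Dynamic pressure q = 0.5 × 0.93 × 55.1² = 1412 Pa.
CL = 2W/(ρv²S) = 2×9810/(0.93×55.1²×14.2) = 0.4894.
CD = 0.0251 + 0.0397 × 0.4894² = 0.03461.
D = q·S·CD = 1412 × 14.2 × 0.03461 = 693.8 N

D = 694 N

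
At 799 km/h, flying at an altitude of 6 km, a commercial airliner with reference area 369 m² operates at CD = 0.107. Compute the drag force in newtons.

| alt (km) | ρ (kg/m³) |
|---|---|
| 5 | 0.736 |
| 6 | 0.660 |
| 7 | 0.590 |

At 6 km, from the table: ρ = 0.660 kg/m³.
Convert speed: v = 799 km/h ÷ 3.6 = 221.9 m/s.
Dynamic pressure q = ½ρv² = ½ × 0.66 × 221.9² = 16260 Pa.
D = q·S·CD = 16260 × 369 × 0.107 = 6.42×10^5 N ≈ 642 kN

D = 6.42×10^5 N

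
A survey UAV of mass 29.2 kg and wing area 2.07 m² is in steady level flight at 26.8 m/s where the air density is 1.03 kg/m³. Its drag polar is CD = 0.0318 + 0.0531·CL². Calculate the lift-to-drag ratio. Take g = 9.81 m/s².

L/D = 9.54

Level flight ⇒ L = W = m·g = 29.2 × 9.81 = 286.45 N.
Dynamic pressure q = 0.5 × 1.03 × 26.8² = 369.9 Pa.
Required CL = L/(qS) = 286.45/(369.9·2.07) = 0.3741.
CD = 0.0318 + 0.0531 × 0.3741² = 0.03923.
L/D = CL/CD = 0.3741 / 0.03923 = 9.54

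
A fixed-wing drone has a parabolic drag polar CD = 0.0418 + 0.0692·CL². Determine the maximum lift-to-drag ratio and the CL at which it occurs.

(L/D)max = 9.3, at CL = 0.777

For CD = CD0 + K·CL², (L/D)max occurs at CL* = √(CD0/K) and equals 1/(2√(K·CD0)).
(L/D)max = 1/(2√(0.0692 × 0.0418)) = 1/(2 × 0.05378) = 9.3
CL* = √(0.0418/0.0692) = 0.777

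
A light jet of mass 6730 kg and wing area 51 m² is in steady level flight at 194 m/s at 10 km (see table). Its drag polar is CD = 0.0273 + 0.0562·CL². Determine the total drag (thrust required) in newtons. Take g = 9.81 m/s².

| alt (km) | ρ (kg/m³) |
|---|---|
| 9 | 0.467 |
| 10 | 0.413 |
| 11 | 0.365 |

At 10 km, from the table: ρ = 0.413 kg/m³.
Level flight ⇒ L = W = m·g = 6730 × 9.81 = 66021 N.
q = ½ρv² = ½ × 0.413 × 194² = 7772 Pa.
CL = W/(q·S) = 66021 / (7772 × 51) = 0.1666.
CD = 0.0273 + 0.0562 × 0.1666² = 0.02886.
D = q·S·CD = 7772 × 51 × 0.02886 = 11440 N

D = 11400 N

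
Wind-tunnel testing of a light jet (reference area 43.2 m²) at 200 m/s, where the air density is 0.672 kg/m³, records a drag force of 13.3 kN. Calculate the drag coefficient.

CD = 0.0229

From D = ½ρv²S·CD, rearranging gives CD = 2D/(ρv²S).
CD = 2 × 13300 / (0.672 × 200² × 43.2) = 0.0229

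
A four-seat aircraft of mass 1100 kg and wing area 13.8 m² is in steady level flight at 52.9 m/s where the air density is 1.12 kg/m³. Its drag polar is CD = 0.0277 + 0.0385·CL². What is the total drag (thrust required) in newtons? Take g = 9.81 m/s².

Weight W = mg = 1100 × 9.81 = 10791 N; in level flight L = W.
q = ½ρv² = ½ × 1.12 × 52.9² = 1567 Pa.
CL = W/(q·S) = 10791 / (1567 × 13.8) = 0.499.
CD = 0.0277 + 0.0385 × 0.499² = 0.03729.
D = q·S·CD = 1567 × 13.8 × 0.03729 = 806.3 N

D = 806 N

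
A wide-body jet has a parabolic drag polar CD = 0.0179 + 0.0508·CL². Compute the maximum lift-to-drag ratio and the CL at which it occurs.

For CD = CD0 + K·CL², (L/D)max occurs at CL* = √(CD0/K) and equals 1/(2√(K·CD0)).
(L/D)max = 1/(2√(0.0508 × 0.0179)) = 1/(2 × 0.03015) = 16.6
CL* = √(0.0179/0.0508) = 0.594

(L/D)max = 16.6, at CL = 0.594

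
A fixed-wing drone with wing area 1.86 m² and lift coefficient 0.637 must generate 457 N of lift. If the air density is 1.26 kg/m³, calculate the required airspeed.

v = 24.7 m/s

L = ½ρv²S·CL ⇒ v = √(2L/(ρ·S·CL))
v = √(2 × 457 / (1.26 × 1.86 × 0.637)) = √612.2 = 24.7 m/s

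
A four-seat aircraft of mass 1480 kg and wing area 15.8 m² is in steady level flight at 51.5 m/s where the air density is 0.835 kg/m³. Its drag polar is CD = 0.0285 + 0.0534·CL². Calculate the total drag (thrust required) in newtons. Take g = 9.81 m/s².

D = 1140 N

Level flight ⇒ L = W = m·g = 1480 × 9.81 = 14519 N.
q = ½ρv² = ½ × 0.835 × 51.5² = 1107 Pa.
CL = 2W/(ρv²S) = 2×14519/(0.835×51.5²×15.8) = 0.8299.
CD = 0.0285 + 0.0534 × 0.8299² = 0.06527.
D = q·S·CD = 1107 × 15.8 × 0.06527 = 1142 N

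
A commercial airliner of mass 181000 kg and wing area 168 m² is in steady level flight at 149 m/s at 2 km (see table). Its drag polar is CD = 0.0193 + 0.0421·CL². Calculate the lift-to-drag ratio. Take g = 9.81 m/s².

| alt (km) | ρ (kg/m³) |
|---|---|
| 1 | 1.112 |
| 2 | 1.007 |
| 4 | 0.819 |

L/D = 16.6

At 2 km, from the table: ρ = 1.007 kg/m³.
Weight W = mg = 181000 × 9.81 = 1.7756×10^6 N; in level flight L = W.
q = ½ρv² = ½ × 1.007 × 149² = 11180 Pa.
CL = 2W/(ρv²S) = 2×1.7756×10^6/(1.007×149²×168) = 0.9455.
CD = 0.0193 + 0.0421 × 0.9455² = 0.05694.
L/D = CL/CD = 0.9455 / 0.05694 = 16.6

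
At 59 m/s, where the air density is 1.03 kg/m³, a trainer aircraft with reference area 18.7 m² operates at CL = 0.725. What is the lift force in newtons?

L = 24300 N

L = ½ρv²S·CL = ½ × 1.03 × 59² × 18.7 × 0.725 = 24300 N ≈ 24.3 kN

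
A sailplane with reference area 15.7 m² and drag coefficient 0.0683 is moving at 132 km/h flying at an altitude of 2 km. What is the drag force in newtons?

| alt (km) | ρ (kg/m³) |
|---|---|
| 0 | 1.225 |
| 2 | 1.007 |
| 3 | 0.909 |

D = 726 N

At 2 km, from the table: ρ = 1.007 kg/m³.
Convert speed: v = 132 km/h ÷ 3.6 = 36.67 m/s.
Dynamic pressure q = ½ρv² = ½ × 1.007 × 36.67² = 676.9 Pa.
D = q·S·CD = 676.9 × 15.7 × 0.0683 = 726 N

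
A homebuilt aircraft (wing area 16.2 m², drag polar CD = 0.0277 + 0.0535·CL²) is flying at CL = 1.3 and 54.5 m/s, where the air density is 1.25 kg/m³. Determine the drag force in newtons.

D = 3550 N

CD = 0.0277 + 0.0535 × 1.3² = 0.1181
D = ½ρv²S·CD = ½ × 1.25 × 54.5² × 16.2 × 0.1181 = 3550 N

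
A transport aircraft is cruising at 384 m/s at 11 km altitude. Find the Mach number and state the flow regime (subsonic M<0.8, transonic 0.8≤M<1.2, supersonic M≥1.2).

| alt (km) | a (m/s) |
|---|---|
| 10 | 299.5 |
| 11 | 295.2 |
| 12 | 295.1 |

At 11 km, from the table: a = 295.2 m/s.
M = v/a = 384 / 295.2 = 1.3
M = 1.3 → supersonic.

M = 1.3 (supersonic)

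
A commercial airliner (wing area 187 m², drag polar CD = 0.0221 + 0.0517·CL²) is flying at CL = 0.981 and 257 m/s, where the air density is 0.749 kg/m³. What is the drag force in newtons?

D = 3.32×10^5 N

CD = 0.0221 + 0.0517 × 0.981² = 0.07185
D = ½ρv²S·CD = ½ × 0.749 × 257² × 187 × 0.07185 = 3.32×10^5 N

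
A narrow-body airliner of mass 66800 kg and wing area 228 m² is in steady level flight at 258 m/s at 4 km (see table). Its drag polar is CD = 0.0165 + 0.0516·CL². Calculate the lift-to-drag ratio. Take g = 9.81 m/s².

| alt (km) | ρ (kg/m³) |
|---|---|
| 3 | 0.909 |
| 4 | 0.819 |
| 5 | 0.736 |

L/D = 6.18

At 4 km, from the table: ρ = 0.819 kg/m³.
Weight W = mg = 66800 × 9.81 = 6.5531×10^5 N; in level flight L = W.
q = ½ρv² = ½ × 0.819 × 258² = 27260 Pa.
CL = W/(q·S) = 6.5531×10^5 / (27260 × 228) = 0.1054.
CD = 0.0165 + 0.0516 × 0.1054² = 0.01707.
L/D = CL/CD = 0.1054 / 0.01707 = 6.18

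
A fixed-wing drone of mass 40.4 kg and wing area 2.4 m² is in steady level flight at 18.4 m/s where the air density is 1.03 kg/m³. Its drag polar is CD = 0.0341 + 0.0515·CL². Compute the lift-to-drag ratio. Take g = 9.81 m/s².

L/D = 11.8

Weight W = mg = 40.4 × 9.81 = 396.32 N; in level flight L = W.
Dynamic pressure q = 0.5 × 1.03 × 18.4² = 174.4 Pa.
CL = W/(q·S) = 396.32 / (174.4 × 2.4) = 0.9471.
CD = 0.0341 + 0.0515 × 0.9471² = 0.0803.
L/D = CL/CD = 0.9471 / 0.0803 = 11.8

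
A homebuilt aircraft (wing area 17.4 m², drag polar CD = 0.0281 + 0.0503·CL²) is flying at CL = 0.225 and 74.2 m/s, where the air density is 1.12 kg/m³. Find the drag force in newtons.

CD = 0.0281 + 0.0503 × 0.225² = 0.03065
D = ½ρv²S·CD = ½ × 1.12 × 74.2² × 17.4 × 0.03065 = 1640 N

D = 1640 N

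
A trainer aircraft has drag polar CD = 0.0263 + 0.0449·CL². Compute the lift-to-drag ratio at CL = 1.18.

L/D = 13.3

CD = 0.0263 + 0.0449 × 1.18² = 0.08882
L/D = CL/CD = 1.18 / 0.08882 = 13.3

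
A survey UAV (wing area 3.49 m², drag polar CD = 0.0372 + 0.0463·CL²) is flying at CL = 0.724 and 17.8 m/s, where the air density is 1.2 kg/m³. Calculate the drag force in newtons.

CD = 0.0372 + 0.0463 × 0.724² = 0.06147
D = ½ρv²S·CD = ½ × 1.2 × 17.8² × 3.49 × 0.06147 = 40.8 N

D = 40.8 N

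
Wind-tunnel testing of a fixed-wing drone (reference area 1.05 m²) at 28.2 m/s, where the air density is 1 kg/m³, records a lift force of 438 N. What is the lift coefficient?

From L = ½ρv²S·CL, rearranging gives CL = 2L/(ρv²S).
CL = 2 × 438 / (1 × 28.2² × 1.05) = 1.05

CL = 1.05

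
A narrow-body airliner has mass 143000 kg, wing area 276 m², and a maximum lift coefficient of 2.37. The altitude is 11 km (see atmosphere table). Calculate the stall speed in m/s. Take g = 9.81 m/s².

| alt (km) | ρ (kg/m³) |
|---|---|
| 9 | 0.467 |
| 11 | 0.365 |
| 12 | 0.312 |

V_stall = 108 m/s

At 11 km, from the table: ρ = 0.365 kg/m³.
Stall occurs when L = W at CL,max. W = mg = 143000 × 9.81 = 1.403×10^6 N.
V_stall = √(2W/(ρ·S·CL,max)) = √(2 × 1.403×10^6 / (0.365 × 276 × 2.37))
V_stall = √11750 = 108 m/s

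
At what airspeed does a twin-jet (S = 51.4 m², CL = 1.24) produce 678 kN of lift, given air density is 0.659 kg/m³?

v = 180 m/s

L = ½ρv²S·CL ⇒ v = √(2L/(ρ·S·CL))
v = √(2 × 6.78×10^5 / (0.659 × 51.4 × 1.24)) = √32280 = 180 m/s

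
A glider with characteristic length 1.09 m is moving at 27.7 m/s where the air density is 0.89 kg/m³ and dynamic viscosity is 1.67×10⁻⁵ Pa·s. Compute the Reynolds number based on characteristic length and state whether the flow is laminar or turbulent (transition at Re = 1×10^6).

Re = ρ·v·c/μ = 0.89 × 27.7 × 1.09 / (1.67×10⁻⁵) = 1.61×10^6
Since 1.61×10^6 > 1×10^6, the flow is turbulent.

Re = 1.61×10^6 (turbulent)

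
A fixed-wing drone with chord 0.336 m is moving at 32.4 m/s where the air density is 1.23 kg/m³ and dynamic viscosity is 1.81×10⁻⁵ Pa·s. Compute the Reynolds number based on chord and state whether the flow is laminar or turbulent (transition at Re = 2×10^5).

Re = 7.4×10^5 (turbulent)

Re = ρ·v·c/μ = 1.23 × 32.4 × 0.336 / (1.81×10⁻⁵) = 7.4×10^5
Since 7.4×10^5 > 2×10^5, the flow is turbulent.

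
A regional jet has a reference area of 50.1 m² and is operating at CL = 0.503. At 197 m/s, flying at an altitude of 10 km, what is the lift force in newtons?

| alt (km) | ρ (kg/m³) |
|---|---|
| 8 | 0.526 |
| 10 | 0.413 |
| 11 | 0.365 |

L = 2.02×10^5 N

At 10 km, from the table: ρ = 0.413 kg/m³.
L = ½ρv²S·CL = ½ × 0.413 × 197² × 50.1 × 0.503 = 2.02×10^5 N ≈ 202 kN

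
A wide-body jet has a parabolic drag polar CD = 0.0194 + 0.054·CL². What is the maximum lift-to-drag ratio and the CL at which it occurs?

For CD = CD0 + K·CL², (L/D)max occurs at CL* = √(CD0/K) and equals 1/(2√(K·CD0)).
(L/D)max = 1/(2√(0.054 × 0.0194)) = 1/(2 × 0.03237) = 15.4
CL* = √(0.0194/0.054) = 0.599

(L/D)max = 15.4, at CL = 0.599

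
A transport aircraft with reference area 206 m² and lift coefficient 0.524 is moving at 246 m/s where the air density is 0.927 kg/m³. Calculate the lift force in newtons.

L = ½ρv²S·CL = ½ × 0.927 × 246² × 206 × 0.524 = 3.03×10^6 N ≈ 3030 kN

L = 3.03×10^6 N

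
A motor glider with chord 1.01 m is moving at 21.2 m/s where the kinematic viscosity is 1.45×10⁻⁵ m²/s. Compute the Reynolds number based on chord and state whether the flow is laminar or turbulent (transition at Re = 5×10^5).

Re = 1.48×10^6 (turbulent)

Re = v·c/ν = 21.2 × 1.01 / (1.45×10⁻⁵) = 1.48×10^6
Since 1.48×10^6 > 5×10^5, the flow is turbulent.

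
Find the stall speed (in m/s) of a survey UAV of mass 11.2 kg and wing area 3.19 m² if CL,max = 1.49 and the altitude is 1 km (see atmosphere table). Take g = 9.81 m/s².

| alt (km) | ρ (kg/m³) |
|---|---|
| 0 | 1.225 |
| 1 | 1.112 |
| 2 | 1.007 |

V_stall = 6.45 m/s

At 1 km, from the table: ρ = 1.112 kg/m³.
Stall occurs when L = W at CL,max. W = mg = 11.2 × 9.81 = 109.9 N.
From L = ½ρV²S·CL,max = W: V_stall = √(2W/(ρSCL,max)) = √(2·109.9/(1.112·3.19·1.49))
V_stall = √41.58 = 6.45 m/s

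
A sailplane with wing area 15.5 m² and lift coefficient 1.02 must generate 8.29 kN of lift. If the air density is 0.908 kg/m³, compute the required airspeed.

L = ½ρv²S·CL ⇒ v = √(2L/(ρ·S·CL))
v = √(2 × 8290 / (0.908 × 15.5 × 1.02)) = √1155 = 34 m/s

v = 34 m/s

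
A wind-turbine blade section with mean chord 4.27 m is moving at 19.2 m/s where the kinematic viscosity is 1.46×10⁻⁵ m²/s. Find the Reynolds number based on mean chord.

Re = v·c/ν = 19.2 × 4.27 / (1.46×10⁻⁵) = 5.62×10^6

Re = 5.62×10^6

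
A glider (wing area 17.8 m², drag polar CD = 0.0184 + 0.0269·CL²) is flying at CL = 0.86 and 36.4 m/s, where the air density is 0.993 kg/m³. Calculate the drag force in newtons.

D = 448 N

CD = 0.0184 + 0.0269 × 0.86² = 0.0383
D = ½ρv²S·CD = ½ × 0.993 × 36.4² × 17.8 × 0.0383 = 448 N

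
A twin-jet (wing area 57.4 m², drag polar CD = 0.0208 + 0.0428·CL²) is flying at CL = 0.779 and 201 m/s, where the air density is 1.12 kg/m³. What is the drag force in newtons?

D = 60700 N

CD = 0.0208 + 0.0428 × 0.779² = 0.04677
D = ½ρv²S·CD = ½ × 1.12 × 201² × 57.4 × 0.04677 = 60700 N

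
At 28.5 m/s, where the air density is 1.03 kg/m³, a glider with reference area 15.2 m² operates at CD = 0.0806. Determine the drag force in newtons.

Dynamic pressure q = ½ρv² = ½ × 1.03 × 28.5² = 418.3 Pa.
D = q·S·CD = 418.3 × 15.2 × 0.0806 = 512 N

D = 512 N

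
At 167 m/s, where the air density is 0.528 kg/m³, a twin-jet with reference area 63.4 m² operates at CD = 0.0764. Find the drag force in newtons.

D = 35700 N

D = ½ρv²S·CD = ½ × 0.528 × 167² × 63.4 × 0.0764 = 35700 N ≈ 35.7 kN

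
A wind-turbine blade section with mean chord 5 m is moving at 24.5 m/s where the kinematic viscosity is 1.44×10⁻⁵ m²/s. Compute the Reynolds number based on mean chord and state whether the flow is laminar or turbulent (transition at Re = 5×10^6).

Re = 8.51×10^6 (turbulent)

Re = v·c/ν = 24.5 × 5 / (1.44×10⁻⁵) = 8.51×10^6
Since 8.51×10^6 > 5×10^6, the flow is turbulent.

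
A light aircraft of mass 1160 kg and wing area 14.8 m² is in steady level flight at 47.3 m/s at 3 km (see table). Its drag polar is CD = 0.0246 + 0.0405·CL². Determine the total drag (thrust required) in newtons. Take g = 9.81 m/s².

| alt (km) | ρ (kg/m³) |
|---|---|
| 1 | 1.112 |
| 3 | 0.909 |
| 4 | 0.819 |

At 3 km, from the table: ρ = 0.909 kg/m³.
Weight W = mg = 1160 × 9.81 = 11380 N; in level flight L = W.
q = ½ρv² = ½ × 0.909 × 47.3² = 1017 Pa.
Required CL = L/(qS) = 11380/(1017·14.8) = 0.7562.
CD = 0.0246 + 0.0405 × 0.7562² = 0.04776.
D = q·S·CD = 1017 × 14.8 × 0.04776 = 718.7 N

D = 719 N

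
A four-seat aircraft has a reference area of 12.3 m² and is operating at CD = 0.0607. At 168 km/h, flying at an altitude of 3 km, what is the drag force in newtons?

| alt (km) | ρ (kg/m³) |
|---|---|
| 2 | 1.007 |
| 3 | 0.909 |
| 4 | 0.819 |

At 3 km, from the table: ρ = 0.909 kg/m³.
Convert speed: v = 168 km/h ÷ 3.6 = 46.67 m/s.
Dynamic pressure q = ½ρv² = ½ × 0.909 × 46.67² = 989.8 Pa.
D = q·S·CD = 989.8 × 12.3 × 0.0607 = 739 N

D = 739 N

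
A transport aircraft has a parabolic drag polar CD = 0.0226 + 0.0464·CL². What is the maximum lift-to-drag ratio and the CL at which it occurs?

(L/D)max = 15.4, at CL = 0.698

For CD = CD0 + K·CL², (L/D)max occurs at CL* = √(CD0/K) and equals 1/(2√(K·CD0)).
(L/D)max = 1/(2√(0.0464 × 0.0226)) = 1/(2 × 0.03238) = 15.4
CL* = √(0.0226/0.0464) = 0.698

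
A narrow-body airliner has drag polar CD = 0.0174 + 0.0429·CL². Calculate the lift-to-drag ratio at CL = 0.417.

L/D = 16.8

CD = 0.0174 + 0.0429 × 0.417² = 0.02486
L/D = CL/CD = 0.417 / 0.02486 = 16.8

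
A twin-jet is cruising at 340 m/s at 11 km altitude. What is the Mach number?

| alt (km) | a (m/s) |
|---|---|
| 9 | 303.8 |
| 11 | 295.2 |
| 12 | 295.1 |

M = 1.15

At 11 km, from the table: a = 295.2 m/s.
M = v/a = 340 / 295.2 = 1.15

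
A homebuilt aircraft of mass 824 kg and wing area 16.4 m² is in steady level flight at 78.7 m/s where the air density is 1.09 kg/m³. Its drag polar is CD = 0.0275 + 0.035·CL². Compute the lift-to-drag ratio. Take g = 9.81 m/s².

Level flight ⇒ L = W = m·g = 824 × 9.81 = 8083.4 N.
Dynamic pressure q = 0.5 × 1.09 × 78.7² = 3376 Pa.
CL = 2W/(ρv²S) = 2×8083.4/(1.09×78.7²×16.4) = 0.146.
CD = 0.0275 + 0.035 × 0.146² = 0.02825.
L/D = CL/CD = 0.146 / 0.02825 = 5.17

L/D = 5.17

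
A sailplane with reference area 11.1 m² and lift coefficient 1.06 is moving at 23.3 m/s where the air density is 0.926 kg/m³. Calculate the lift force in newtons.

L = ½ρv²S·CL = ½ × 0.926 × 23.3² × 11.1 × 1.06 = 2960 N

L = 2960 N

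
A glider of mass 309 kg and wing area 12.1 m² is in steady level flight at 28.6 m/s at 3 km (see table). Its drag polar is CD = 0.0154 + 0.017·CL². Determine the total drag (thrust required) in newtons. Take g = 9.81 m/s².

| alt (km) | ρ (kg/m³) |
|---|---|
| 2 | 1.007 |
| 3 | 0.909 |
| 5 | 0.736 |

D = 104 N

At 3 km, from the table: ρ = 0.909 kg/m³.
In steady level flight, lift balances weight: W = mg = 309 × 9.81 = 3031.3 N.
q = ½ρv² = ½ × 0.909 × 28.6² = 371.8 Pa.
CL = W/(q·S) = 3031.3 / (371.8 × 12.1) = 0.6739.
CD = 0.0154 + 0.017 × 0.6739² = 0.02312.
D = q·S·CD = 371.8 × 12.1 × 0.02312 = 104 N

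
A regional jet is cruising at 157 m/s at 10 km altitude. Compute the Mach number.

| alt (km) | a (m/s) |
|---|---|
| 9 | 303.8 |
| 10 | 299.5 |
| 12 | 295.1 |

At 10 km, from the table: a = 299.5 m/s.
M = v/a = 157 / 299.5 = 0.524

M = 0.524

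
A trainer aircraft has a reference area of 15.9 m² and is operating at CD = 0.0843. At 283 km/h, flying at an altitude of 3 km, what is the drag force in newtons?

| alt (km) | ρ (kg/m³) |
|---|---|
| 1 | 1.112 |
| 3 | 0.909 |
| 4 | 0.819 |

At 3 km, from the table: ρ = 0.909 kg/m³.
Convert speed: v = 283 km/h ÷ 3.6 = 78.61 m/s.
D = ½ρv²S·CD = ½ × 0.909 × 78.61² × 15.9 × 0.0843 = 3760 N

D = 3760 N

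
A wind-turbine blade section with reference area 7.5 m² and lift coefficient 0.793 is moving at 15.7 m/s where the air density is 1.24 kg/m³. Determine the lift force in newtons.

L = 909 N

L = ½ρv²S·CL = ½ × 1.24 × 15.7² × 7.5 × 0.793 = 909 N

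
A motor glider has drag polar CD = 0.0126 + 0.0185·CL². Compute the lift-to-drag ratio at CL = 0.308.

CD = 0.0126 + 0.0185 × 0.308² = 0.01435
L/D = CL/CD = 0.308 / 0.01435 = 21.5

L/D = 21.5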